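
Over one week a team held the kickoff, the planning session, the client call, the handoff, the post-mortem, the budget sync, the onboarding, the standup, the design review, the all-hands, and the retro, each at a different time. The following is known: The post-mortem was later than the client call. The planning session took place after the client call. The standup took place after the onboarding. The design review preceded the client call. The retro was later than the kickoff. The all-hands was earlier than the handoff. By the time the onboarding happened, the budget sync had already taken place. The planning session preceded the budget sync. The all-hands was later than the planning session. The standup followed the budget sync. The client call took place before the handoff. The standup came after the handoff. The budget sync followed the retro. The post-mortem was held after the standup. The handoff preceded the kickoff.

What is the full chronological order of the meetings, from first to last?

the design review, the client call, the planning session, the all-hands, the handoff, the kickoff, the retro, the budget sync, the onboarding, the standup, the post-mortem

The constraints fix every adjacent pair, so only one ordering works:
the design review → the client call → the planning session → the all-hands → the handoff → the kickoff → the retro → the budget sync → the onboarding → the standup → the post-mortem.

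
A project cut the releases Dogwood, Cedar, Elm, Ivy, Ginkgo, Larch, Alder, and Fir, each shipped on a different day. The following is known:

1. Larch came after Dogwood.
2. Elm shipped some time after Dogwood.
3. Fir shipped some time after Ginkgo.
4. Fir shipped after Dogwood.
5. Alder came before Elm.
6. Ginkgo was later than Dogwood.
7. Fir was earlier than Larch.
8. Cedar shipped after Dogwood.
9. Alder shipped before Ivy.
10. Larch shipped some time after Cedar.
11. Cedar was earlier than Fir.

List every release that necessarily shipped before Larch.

Cedar, Dogwood, Fir, Ginkgo

Directly stated before Larch: Cedar, Dogwood, and Fir.
Ginkgo reaches Larch via Ginkgo → Fir → Larch.
No chain forces Alder (or any of the others) ahead of Larch.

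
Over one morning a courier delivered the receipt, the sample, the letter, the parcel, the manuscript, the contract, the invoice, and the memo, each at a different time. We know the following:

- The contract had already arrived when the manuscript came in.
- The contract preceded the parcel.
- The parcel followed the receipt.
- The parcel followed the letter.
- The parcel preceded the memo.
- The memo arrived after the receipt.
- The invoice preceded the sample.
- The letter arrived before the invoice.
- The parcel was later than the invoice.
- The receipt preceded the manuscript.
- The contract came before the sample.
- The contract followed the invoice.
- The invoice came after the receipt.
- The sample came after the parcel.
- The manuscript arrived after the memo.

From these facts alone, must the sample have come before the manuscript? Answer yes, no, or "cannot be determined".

No chain of stated constraints runs from the sample to the manuscript, and none runs from the manuscript to the sample either.
So the relative order of the sample and the manuscript is not fixed by the given facts.

cannot be determined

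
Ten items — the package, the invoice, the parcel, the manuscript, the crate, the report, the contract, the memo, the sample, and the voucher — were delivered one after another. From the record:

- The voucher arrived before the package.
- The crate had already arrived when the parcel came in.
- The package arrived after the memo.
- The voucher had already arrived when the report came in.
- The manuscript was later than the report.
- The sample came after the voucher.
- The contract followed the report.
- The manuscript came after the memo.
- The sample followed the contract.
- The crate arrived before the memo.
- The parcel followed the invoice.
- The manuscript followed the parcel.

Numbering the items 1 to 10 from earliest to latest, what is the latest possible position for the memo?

The memo must come before the manuscript and the package — 2 items forced after it.
Everything else can be placed before the memo in some valid order, so the memo can sit as late as position 10 − 2 = 8.

8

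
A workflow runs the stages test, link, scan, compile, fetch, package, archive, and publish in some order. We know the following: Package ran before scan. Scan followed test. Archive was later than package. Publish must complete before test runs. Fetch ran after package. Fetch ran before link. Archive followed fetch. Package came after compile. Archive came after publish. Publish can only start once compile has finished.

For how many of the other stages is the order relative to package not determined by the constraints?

2

Forced before package: compile; forced after package: archive, fetch, link, and scan.
That leaves publish and test with no forced order relative to package — 2.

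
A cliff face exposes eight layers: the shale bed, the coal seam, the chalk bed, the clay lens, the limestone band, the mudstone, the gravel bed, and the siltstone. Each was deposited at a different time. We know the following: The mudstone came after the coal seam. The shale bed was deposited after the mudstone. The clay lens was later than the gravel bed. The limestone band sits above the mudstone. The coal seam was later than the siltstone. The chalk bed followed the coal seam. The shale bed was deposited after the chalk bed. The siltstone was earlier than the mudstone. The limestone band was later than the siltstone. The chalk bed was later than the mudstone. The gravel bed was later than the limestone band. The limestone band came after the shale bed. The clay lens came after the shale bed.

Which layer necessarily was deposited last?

the clay lens

Every other layer has a chain of constraints placing it before the clay lens, so the clay lens is last.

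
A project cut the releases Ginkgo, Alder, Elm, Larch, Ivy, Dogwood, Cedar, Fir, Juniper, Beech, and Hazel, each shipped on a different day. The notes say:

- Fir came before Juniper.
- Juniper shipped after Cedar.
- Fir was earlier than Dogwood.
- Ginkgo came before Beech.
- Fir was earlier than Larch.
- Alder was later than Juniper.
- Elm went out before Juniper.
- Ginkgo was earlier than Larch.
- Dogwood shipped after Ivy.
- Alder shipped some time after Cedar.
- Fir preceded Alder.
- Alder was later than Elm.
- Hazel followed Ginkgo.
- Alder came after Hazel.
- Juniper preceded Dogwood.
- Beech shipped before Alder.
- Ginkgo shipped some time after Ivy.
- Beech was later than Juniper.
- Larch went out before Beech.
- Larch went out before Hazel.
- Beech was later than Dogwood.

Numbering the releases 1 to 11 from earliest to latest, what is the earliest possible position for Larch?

4

Fir, Ginkgo, and Ivy must all come before Larch — 3 forced predecessors.
Nothing else is forced ahead of Larch, so its earliest slot is position 3 + 1 = 4.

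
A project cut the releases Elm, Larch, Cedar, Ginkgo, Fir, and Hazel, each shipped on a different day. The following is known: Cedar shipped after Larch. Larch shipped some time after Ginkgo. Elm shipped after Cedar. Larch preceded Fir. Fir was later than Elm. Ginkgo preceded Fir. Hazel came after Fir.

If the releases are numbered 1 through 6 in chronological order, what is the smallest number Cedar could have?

3

Ginkgo and Larch must both come before Cedar — 2 forced predecessors.
Nothing else is forced ahead of Cedar, so its earliest slot is position 2 + 1 = 3.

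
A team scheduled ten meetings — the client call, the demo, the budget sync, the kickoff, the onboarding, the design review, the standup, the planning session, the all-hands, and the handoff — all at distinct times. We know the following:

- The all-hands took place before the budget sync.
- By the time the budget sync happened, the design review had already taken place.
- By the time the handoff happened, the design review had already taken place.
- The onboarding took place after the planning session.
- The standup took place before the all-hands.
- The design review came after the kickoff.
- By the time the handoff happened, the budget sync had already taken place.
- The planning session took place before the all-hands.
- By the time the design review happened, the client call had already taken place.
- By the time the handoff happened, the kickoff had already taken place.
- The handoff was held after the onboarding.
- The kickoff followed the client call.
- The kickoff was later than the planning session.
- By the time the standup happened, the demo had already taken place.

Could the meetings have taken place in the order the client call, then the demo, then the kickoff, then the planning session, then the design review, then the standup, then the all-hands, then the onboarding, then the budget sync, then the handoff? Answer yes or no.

no

The constraints require the planning session before the kickoff, but in the proposed sequence the kickoff appears ahead of the planning session. That one violation is enough.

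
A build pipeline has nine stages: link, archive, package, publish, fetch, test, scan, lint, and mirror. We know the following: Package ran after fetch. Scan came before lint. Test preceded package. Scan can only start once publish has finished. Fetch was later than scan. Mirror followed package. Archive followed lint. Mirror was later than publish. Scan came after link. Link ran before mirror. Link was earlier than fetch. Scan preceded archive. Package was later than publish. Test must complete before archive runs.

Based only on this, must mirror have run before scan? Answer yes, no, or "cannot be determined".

Tracing the constraints gives scan → fetch → package → mirror, so scan must come before mirror.
That means mirror cannot be before scan.

no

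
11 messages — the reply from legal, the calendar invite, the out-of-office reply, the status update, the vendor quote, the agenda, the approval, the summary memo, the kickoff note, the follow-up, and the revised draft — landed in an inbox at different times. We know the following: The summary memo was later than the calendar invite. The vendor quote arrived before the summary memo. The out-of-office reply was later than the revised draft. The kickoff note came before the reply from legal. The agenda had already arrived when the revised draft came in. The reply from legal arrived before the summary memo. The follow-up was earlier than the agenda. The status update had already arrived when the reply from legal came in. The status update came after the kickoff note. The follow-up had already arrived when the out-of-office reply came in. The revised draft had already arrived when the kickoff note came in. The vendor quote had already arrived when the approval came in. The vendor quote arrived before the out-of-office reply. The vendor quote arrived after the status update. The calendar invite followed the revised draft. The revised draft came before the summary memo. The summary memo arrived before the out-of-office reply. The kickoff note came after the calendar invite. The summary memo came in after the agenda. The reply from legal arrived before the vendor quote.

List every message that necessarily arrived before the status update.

the agenda, the calendar invite, the follow-up, the kickoff note, the revised draft

Directly stated before the status update: the kickoff note.
The agenda reaches the status update via the agenda → the revised draft → the kickoff note → the status update.
The calendar invite reaches the status update via the calendar invite → the kickoff note → the status update.
The follow-up reaches the status update via the follow-up → the agenda → the revised draft → the kickoff note → the status update.
Likewise the revised draft reaches the status update by chaining the stated constraints.
No chain forces the reply from legal (or any of the others) ahead of the status update.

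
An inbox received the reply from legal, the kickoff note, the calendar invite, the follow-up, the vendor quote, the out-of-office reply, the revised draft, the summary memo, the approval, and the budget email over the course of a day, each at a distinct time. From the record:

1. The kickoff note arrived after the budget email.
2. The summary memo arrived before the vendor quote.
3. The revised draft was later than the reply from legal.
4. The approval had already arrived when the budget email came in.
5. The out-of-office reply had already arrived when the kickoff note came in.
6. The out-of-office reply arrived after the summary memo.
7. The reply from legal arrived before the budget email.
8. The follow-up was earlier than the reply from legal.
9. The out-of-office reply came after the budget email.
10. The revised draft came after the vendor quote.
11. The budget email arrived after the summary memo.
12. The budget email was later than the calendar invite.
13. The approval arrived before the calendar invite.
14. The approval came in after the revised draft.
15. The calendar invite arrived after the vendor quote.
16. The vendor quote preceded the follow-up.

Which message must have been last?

Every other message has a chain of constraints placing it before the kickoff note, so the kickoff note is last.

the kickoff note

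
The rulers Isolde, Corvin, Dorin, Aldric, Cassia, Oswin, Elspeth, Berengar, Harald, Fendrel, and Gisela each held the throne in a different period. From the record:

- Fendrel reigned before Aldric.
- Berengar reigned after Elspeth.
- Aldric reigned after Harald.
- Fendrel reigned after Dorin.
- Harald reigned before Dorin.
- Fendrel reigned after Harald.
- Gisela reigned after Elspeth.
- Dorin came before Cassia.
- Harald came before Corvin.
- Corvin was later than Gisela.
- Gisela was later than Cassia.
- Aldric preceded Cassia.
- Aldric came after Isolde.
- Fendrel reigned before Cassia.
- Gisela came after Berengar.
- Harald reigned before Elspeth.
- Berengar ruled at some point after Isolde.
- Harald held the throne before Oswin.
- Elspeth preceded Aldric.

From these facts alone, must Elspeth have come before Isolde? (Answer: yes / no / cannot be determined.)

cannot be determined

No chain of stated constraints runs from Elspeth to Isolde, and none runs from Isolde to Elspeth either.
So the relative order of Elspeth and Isolde is not fixed by the given facts.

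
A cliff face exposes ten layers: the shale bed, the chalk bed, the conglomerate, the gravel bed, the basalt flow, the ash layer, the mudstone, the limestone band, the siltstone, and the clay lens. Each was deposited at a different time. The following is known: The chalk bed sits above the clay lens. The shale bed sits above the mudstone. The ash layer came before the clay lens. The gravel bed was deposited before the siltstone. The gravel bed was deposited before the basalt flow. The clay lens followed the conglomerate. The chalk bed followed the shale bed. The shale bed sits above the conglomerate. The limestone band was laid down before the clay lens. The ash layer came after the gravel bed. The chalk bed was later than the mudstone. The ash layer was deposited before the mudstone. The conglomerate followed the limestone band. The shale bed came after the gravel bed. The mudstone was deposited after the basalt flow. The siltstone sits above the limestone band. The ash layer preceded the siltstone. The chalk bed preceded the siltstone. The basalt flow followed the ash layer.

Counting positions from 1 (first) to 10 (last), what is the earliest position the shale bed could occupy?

The ash layer, the basalt flow, the conglomerate, the gravel bed, the limestone band, and the mudstone must all come before the shale bed — 6 forced predecessors.
Nothing else is forced ahead of the shale bed, so its earliest slot is position 6 + 1 = 7.

7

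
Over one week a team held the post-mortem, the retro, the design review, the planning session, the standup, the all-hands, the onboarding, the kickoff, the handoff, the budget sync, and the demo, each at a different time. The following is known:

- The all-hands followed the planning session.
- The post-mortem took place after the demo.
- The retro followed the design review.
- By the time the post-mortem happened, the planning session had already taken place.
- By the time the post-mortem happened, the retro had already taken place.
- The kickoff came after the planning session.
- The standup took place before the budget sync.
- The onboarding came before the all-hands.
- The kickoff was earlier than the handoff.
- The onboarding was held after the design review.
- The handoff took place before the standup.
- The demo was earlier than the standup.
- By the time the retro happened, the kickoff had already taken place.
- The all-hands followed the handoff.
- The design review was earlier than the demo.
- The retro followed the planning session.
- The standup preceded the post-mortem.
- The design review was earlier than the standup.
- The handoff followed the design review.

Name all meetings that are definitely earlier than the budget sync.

the demo, the design review, the handoff, the kickoff, the planning session, the standup

Directly stated before the budget sync: the standup.
The demo reaches the budget sync via the demo → the standup → the budget sync.
The design review reaches the budget sync via the design review → the standup → the budget sync.
The handoff reaches the budget sync via the handoff → the standup → the budget sync.
Likewise the kickoff and the planning session each reach the budget sync by chaining the stated constraints.
No chain forces the onboarding (or any of the others) ahead of the budget sync.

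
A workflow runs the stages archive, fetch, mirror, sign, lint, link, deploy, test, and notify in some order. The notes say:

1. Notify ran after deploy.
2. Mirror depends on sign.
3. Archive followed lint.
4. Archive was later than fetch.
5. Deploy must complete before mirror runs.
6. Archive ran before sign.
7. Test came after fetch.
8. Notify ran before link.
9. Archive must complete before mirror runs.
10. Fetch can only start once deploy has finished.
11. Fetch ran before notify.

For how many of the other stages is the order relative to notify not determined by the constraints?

Forced before notify: deploy and fetch; forced after notify: link.
That leaves archive, lint, mirror, sign, and test with no forced order relative to notify — 5.

5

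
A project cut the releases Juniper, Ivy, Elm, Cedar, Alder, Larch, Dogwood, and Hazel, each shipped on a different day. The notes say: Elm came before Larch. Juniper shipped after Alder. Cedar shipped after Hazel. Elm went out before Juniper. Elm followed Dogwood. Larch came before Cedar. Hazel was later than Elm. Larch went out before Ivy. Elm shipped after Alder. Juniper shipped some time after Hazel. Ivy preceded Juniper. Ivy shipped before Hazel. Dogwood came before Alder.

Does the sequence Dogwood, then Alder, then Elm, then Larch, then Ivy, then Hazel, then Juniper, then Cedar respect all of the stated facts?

Check each stated constraint against the proposed order — e.g. Elm is ahead of Juniper; Alder is ahead of Juniper. Every pair is in the required order; nothing is violated.

yes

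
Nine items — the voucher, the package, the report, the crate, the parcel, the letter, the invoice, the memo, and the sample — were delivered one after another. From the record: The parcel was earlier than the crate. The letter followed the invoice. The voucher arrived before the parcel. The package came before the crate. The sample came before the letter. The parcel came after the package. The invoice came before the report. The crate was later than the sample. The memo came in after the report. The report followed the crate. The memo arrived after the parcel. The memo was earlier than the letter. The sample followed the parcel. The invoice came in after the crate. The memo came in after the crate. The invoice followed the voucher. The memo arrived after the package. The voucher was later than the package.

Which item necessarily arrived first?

the package

The package has a chain of constraints placing it before every other item, so the package must be first.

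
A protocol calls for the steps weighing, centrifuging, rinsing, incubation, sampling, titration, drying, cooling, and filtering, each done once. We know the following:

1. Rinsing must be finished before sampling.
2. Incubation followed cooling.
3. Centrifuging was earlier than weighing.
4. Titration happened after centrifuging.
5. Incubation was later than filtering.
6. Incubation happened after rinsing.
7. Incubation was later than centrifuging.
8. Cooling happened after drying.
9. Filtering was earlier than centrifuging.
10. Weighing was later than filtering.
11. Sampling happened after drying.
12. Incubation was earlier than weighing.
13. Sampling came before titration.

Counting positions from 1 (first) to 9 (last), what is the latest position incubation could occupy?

8

Incubation must come before weighing — 1 step forced after it.
Everything else can be placed before incubation in some valid order, so incubation can sit as late as position 9 − 1 = 8.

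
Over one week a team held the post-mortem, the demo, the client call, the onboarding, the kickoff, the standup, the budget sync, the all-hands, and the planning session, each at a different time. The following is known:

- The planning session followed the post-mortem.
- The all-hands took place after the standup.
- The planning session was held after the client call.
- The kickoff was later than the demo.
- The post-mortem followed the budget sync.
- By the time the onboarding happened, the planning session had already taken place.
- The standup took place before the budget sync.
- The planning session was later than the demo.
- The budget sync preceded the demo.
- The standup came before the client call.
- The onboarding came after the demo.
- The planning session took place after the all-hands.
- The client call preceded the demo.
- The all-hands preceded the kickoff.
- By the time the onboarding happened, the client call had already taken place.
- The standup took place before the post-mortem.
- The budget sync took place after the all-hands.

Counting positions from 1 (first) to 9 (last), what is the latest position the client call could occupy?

The client call must come before the demo, the kickoff, the onboarding, and the planning session — 4 meetings forced after it.
Everything else can be placed before the client call in some valid order, so the client call can sit as late as position 9 − 4 = 5.

5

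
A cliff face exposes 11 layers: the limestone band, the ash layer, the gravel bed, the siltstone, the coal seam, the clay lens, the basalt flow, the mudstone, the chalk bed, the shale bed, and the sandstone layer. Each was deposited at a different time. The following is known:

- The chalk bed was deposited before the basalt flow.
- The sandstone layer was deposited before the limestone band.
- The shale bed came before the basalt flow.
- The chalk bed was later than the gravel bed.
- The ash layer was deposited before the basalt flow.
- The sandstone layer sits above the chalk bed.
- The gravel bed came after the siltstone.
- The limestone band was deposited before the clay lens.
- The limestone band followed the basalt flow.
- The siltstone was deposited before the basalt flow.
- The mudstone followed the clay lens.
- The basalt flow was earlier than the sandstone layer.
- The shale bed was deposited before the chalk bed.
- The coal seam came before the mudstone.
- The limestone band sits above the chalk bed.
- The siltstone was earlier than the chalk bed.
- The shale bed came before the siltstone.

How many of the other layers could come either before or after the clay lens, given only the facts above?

Forced before the clay lens: the ash layer, the basalt flow, the chalk bed, the gravel bed, the limestone band, the sandstone layer, the shale bed, and the siltstone; forced after the clay lens: the mudstone.
That leaves the coal seam with no forced order relative to the clay lens — 1.

1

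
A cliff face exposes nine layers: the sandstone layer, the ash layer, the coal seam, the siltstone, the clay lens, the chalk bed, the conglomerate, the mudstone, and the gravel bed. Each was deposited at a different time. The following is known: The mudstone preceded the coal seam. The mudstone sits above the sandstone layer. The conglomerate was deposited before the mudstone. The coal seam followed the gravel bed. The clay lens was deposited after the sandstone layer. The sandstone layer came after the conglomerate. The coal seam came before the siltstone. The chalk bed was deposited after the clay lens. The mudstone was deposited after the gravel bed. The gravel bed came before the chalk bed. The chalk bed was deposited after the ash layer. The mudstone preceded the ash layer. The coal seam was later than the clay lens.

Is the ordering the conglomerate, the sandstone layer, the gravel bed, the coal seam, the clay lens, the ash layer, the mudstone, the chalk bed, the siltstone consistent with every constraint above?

no

The constraints require the clay lens before the coal seam, but in the proposed sequence the coal seam appears ahead of the clay lens. That one violation is enough.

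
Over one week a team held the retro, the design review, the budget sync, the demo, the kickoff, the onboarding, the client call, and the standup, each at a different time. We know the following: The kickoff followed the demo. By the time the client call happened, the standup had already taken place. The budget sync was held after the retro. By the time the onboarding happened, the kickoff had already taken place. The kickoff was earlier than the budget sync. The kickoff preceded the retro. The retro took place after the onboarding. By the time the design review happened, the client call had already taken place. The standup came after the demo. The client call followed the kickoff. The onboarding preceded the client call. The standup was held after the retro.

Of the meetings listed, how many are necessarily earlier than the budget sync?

Directly stated before the budget sync: the kickoff and the retro.
The demo reaches the budget sync via the demo → the kickoff → the budget sync.
The onboarding reaches the budget sync via the onboarding → the retro → the budget sync.
No chain forces the standup (or any of the others) ahead of the budget sync.
That's the demo, the kickoff, the onboarding, and the retro — 4 in all.

4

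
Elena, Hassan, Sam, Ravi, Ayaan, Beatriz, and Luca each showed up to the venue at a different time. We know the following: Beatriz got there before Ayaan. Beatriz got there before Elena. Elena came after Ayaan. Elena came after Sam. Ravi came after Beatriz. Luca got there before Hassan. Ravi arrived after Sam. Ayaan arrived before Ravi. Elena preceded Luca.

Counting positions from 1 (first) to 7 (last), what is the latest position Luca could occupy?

Luca must come before Hassan — 1 guest forced after them.
Everything else can be placed before Luca in some valid order, so Luca can sit as late as position 7 − 1 = 6.

6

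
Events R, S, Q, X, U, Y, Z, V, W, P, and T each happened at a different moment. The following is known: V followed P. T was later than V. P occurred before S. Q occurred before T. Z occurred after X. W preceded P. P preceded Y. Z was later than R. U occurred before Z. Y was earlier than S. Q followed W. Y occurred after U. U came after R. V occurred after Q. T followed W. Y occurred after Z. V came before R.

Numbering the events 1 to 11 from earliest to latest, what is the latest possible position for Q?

4

Q must come before R, S, T, U, V, Y, and Z — 7 events forced after it.
Everything else can be placed before Q in some valid order, so Q can sit as late as position 11 − 7 = 4.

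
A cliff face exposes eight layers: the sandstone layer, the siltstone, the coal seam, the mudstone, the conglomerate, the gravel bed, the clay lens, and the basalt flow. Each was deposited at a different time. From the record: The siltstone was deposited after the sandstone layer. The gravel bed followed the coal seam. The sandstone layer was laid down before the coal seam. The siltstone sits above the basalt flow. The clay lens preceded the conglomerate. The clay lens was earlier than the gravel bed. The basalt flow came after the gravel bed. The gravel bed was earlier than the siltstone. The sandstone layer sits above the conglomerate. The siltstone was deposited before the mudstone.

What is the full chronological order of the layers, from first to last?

the clay lens, the conglomerate, the sandstone layer, the coal seam, the gravel bed, the basalt flow, the siltstone, the mudstone

The constraints fix every adjacent pair, so only one ordering works:
the clay lens → the conglomerate → the sandstone layer → the coal seam → the gravel bed → the basalt flow → the siltstone → the mudstone.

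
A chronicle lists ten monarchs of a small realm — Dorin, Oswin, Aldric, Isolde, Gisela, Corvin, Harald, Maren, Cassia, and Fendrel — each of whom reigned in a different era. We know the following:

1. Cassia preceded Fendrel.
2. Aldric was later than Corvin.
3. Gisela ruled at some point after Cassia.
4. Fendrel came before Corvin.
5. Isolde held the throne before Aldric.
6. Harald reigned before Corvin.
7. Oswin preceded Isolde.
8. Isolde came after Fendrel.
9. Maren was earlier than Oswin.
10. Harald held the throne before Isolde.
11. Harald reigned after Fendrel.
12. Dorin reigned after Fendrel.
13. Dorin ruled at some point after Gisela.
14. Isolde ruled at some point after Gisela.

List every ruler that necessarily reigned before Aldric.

Cassia, Corvin, Fendrel, Gisela, Harald, Isolde, Maren, Oswin

Directly stated before Aldric: Corvin and Isolde.
Cassia reaches Aldric via Cassia → Fendrel → Corvin → Aldric.
Fendrel reaches Aldric via Fendrel → Corvin → Aldric.
Gisela reaches Aldric via Gisela → Isolde → Aldric.
Likewise Harald, Maren, and Oswin each reach Aldric by chaining the stated constraints.
No chain forces Dorin ahead of Aldric.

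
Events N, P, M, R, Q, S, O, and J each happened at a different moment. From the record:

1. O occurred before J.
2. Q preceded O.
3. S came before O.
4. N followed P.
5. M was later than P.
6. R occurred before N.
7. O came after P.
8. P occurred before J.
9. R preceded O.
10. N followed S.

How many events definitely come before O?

Directly stated before O: P, Q, R, and S.
That's P, Q, R, and S — 4 in all.

4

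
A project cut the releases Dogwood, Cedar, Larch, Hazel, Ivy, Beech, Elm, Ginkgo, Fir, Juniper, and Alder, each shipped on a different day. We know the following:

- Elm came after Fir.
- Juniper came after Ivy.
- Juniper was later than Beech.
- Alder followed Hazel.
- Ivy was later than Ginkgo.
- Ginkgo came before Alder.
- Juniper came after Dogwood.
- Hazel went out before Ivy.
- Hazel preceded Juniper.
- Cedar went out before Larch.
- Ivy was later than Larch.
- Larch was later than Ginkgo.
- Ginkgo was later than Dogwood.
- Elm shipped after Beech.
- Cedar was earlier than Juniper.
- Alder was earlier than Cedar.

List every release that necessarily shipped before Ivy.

Directly stated before Ivy: Ginkgo, Hazel, and Larch.
Alder reaches Ivy via Alder → Cedar → Larch → Ivy.
Cedar reaches Ivy via Cedar → Larch → Ivy.
Dogwood reaches Ivy via Dogwood → Ginkgo → Ivy.

Alder, Cedar, Dogwood, Ginkgo, Hazel, Larch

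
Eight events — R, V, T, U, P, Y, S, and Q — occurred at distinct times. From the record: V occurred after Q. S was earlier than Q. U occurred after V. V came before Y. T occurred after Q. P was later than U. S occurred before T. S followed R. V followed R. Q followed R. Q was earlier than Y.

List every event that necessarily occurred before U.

Q, R, S, V

Directly stated before U: V.
Q reaches U via Q → V → U.
R reaches U via R → V → U.
S reaches U via S → Q → V → U.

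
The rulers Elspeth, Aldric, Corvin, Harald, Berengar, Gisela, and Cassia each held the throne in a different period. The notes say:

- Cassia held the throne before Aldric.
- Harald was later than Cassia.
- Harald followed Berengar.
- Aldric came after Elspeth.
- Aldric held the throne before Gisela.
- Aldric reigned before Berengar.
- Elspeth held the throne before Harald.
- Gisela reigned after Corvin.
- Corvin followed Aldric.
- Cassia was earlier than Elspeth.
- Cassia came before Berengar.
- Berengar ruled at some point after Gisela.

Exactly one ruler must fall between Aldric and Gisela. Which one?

Corvin

Tracing the constraints gives Aldric → Corvin → Gisela, so Corvin sits after Aldric and before Gisela.
No other ruler is forced both after Aldric and before Gisela.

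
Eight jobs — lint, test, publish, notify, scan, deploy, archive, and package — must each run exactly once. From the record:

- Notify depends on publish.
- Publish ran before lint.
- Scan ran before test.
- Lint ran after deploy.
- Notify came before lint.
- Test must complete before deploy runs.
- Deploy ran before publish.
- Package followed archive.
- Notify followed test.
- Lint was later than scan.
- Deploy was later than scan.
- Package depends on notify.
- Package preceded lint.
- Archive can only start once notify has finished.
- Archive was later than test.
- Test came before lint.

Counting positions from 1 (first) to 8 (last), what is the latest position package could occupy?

7

Package must come before lint — 1 stage forced after it.
Everything else can be placed before package in some valid order, so package can sit as late as position 8 − 1 = 7.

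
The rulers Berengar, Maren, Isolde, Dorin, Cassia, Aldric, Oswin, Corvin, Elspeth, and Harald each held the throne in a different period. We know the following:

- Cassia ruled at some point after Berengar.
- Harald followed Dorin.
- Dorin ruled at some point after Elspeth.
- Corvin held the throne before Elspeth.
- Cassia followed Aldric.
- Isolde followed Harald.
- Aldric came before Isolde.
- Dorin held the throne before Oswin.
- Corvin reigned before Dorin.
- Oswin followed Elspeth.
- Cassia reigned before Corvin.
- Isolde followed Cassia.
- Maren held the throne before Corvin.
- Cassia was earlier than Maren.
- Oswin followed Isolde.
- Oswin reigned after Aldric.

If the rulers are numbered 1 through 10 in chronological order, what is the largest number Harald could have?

8

Harald must come before Isolde and Oswin — 2 rulers forced after them.
Everything else can be placed before Harald in some valid order, so Harald can sit as late as position 10 − 2 = 8.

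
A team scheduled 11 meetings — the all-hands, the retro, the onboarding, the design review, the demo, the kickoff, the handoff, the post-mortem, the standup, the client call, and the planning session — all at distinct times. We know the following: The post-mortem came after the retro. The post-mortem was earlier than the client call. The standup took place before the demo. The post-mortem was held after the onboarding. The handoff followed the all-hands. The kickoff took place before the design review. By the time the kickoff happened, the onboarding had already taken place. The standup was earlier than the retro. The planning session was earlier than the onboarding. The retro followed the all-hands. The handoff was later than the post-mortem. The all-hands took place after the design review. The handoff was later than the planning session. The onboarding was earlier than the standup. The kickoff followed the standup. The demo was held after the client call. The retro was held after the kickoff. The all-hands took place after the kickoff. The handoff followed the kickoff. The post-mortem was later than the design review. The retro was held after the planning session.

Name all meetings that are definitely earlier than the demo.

Directly stated before the demo: the client call and the standup.
The all-hands reaches the demo via the all-hands → the retro → the post-mortem → the client call → the demo.
The design review reaches the demo via the design review → the post-mortem → the client call → the demo.
The kickoff reaches the demo via the kickoff → the design review → the post-mortem → the client call → the demo.
Likewise the onboarding, the planning session, the post-mortem, and the retro each reach the demo by chaining the stated constraints.
No chain forces the handoff ahead of the demo.

the all-hands, the client call, the design review, the kickoff, the onboarding, the planning session, the post-mortem, the retro, the standup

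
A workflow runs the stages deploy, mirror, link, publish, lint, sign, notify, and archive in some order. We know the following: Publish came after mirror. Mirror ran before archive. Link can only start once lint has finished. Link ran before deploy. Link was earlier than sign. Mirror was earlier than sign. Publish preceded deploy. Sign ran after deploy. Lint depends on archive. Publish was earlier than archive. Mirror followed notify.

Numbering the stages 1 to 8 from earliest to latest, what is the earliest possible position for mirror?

Notify must come before mirror — 1 forced predecessor.
Nothing else is forced ahead of mirror, so its earliest slot is position 1 + 1 = 2.

2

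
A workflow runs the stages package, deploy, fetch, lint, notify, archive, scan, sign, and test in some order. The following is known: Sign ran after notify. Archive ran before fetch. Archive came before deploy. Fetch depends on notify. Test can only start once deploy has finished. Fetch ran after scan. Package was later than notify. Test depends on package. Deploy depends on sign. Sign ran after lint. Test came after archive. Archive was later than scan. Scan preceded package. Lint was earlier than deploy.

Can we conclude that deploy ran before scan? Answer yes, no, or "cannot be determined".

Tracing the constraints gives scan → archive → deploy, so scan must come before deploy.
That means deploy cannot be before scan.

no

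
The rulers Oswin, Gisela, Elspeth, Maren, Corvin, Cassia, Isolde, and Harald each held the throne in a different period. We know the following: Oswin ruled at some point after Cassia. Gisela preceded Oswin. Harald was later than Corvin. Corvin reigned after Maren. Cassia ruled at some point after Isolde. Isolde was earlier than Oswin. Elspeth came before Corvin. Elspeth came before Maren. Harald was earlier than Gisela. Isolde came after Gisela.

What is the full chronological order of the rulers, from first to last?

The constraints fix every adjacent pair, so only one ordering works:
Elspeth → Maren → Corvin → Harald → Gisela → Isolde → Cassia → Oswin.

Elspeth, Maren, Corvin, Harald, Gisela, Isolde, Cassia, Oswin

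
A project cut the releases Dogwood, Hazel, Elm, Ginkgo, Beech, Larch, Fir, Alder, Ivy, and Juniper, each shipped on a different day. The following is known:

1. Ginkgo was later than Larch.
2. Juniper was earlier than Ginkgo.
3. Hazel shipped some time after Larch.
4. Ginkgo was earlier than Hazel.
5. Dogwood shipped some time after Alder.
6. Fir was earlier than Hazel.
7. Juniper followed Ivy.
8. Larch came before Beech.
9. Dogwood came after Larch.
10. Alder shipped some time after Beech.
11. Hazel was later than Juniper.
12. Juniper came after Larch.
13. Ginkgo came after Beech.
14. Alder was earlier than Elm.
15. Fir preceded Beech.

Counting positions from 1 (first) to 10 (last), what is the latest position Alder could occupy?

8

Alder must come before Dogwood and Elm — 2 releases forced after it.
Everything else can be placed before Alder in some valid order, so Alder can sit as late as position 10 − 2 = 8.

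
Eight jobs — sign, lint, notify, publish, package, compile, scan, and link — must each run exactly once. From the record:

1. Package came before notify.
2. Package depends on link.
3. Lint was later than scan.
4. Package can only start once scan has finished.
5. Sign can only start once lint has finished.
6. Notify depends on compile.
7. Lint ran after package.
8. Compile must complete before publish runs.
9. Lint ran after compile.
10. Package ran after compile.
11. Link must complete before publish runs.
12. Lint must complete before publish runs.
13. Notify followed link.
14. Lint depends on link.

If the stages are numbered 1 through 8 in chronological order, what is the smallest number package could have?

Compile, link, and scan must all come before package — 3 forced predecessors.
Nothing else is forced ahead of package, so its earliest slot is position 3 + 1 = 4.

4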